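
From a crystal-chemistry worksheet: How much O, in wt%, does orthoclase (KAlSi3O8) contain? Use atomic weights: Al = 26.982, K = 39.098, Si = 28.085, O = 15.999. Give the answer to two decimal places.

M(KAlSi3O8) = 278.327 g/mol.
O contributes 8 × 15.999 = 127.992 g per mole.
127.992/278.327 = 0.4599 → 45.99%.

45.99 wt%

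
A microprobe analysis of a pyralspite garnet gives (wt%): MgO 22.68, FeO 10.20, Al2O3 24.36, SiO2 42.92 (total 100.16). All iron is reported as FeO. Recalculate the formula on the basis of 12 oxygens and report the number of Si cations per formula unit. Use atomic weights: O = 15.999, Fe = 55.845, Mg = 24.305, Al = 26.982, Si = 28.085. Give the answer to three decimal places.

MgO: 22.68/40.304 = 0.56272 mol → 0.56272 mol Mg, 0.56272 mol O.
FeO: 10.20/71.844 = 0.14197 mol → 0.14197 mol Fe, 0.14197 mol O.
Al2O3: 24.36/101.961 = 0.23891 mol → 0.47782 mol Al, 0.71673 mol O.
SiO2: 42.92/60.083 = 0.71435 mol → 0.71435 mol Si, 1.42870 mol O.
Total oxygen = 2.85012 mol. Normalization factor = 12/2.85012 = 4.21035.
Si per 12 O = 0.71435 × 4.21035 = 3.008.

3.008 Si apfu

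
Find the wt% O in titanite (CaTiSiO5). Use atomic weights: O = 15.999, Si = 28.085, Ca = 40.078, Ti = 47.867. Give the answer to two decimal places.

40.81 wt%

M(CaTiSiO5) = 196.025 g/mol.
O contributes 5 × 15.999 = 79.995 g per mole.
79.995/196.025 = 0.4081 → 40.81%.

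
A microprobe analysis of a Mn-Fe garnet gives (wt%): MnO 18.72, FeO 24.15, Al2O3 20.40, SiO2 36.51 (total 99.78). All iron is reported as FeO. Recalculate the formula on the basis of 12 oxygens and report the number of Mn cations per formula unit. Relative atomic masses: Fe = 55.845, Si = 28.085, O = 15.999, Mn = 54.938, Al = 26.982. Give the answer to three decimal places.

1.311 Mn apfu

MnO (M=70.937): mol = 0.26390; Mn = 0.26390, O = 0.26390.
FeO (M=71.844): mol = 0.33614; Fe = 0.33614, O = 0.33614.
Al2O3 (M=101.961): mol = 0.20008; Al = 0.40016, O = 0.60024.
SiO2 (M=60.083): mol = 0.60766; Si = 0.60766, O = 1.21532.
ΣO = 2.41560; factor = 12/ΣO = 4.96771.
Mn apfu = 0.26390 × 4.96771 = 1.311.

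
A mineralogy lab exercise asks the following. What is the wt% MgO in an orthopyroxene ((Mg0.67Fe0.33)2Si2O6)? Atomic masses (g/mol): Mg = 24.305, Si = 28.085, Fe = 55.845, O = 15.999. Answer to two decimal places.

24.37 wt%

Formula mass = 221.590 g/mol.
1.34 Mg → 1.3400 mol MgO per formula unit; M(MgO) = 40.304, so MgO mass = 54.007 g.
54.007/221.590 × 100 = 24.37 wt%.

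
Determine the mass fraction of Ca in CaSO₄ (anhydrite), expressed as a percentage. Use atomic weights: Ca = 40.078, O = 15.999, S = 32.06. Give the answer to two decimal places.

M(CaSO₄) = 136.134 g/mol.
Ca contributes 1 × 40.078 = 40.078 g per mole.
40.078/136.134 = 0.2944 → 29.44%.

29.44 wt%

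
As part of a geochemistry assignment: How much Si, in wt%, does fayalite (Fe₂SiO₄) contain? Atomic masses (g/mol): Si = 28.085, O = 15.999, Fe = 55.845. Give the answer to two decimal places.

Formula mass = 2·55.845 + 1·28.085 + 4·15.999 = 203.771 g/mol, of which 28.085 g is Si.
So Si makes up 28.085/203.771 = 0.1378 of the mass, i.e. 13.78%.

13.78 wt%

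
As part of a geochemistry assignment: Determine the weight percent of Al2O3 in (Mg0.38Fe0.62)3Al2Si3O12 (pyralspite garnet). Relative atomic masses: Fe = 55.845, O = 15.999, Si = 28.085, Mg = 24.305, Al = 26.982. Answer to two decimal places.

M((Mg0.38Fe0.62)3Al2Si3O12) = 461.786 g/mol; M(Al2O3) = 101.961 g/mol.
Moles Al2O3 per formula unit = 2 Al ÷ 2 = 1.0000.
Al2O3 fraction = (1.0000 × 101.961) / 461.786 = 101.961/461.786 = 0.2208.

22.08 wt%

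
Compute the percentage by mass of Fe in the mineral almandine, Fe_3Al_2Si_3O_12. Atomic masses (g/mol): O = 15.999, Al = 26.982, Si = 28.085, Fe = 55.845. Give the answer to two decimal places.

Formula mass = 3·55.845 + 2·26.982 + 3·28.085 + 12·15.999 = 497.742 g/mol, of which 167.535 g is Fe.
So Fe makes up 167.535/497.742 = 0.3366 of the mass, i.e. 33.66%.

33.66 wt%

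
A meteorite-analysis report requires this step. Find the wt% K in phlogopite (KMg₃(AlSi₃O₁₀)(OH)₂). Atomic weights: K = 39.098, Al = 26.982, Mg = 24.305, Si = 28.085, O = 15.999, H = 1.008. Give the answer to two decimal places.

9.37 weight percent

M(KMg₃(AlSi₃O₁₀)(OH)₂) = 417.254 g/mol.
K contributes 1 × 39.098 = 39.098 g per mole.
39.098/417.254 = 0.0937 → 9.37%.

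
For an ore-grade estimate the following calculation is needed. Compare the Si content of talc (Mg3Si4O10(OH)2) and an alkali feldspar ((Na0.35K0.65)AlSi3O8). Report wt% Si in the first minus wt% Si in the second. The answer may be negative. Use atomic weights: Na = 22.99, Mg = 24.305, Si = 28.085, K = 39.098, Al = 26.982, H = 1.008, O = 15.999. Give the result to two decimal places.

-1.28 percentage points

M(Mg3Si4O10(OH)2) = 379.259 g/mol, so wt% Si = 112.340/379.259 × 100 = 29.62%.
M((Na0.35K0.65)AlSi3O8) = 272.689 g/mol, so wt% Si = 84.255/272.689 × 100 = 30.90%.
29.62 − 30.90 = -1.28 pp.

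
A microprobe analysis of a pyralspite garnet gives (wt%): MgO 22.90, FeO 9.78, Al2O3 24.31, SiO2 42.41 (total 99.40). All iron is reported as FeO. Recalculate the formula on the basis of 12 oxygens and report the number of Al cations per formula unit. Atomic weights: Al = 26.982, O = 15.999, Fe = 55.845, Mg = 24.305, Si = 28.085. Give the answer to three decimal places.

MgO (M=40.304): mol = 0.56818; Mg = 0.56818, O = 0.56818.
FeO (M=71.844): mol = 0.13613; Fe = 0.13613, O = 0.13613.
Al2O3 (M=101.961): mol = 0.23842; Al = 0.47684, O = 0.71526.
SiO2 (M=60.083): mol = 0.70586; Si = 0.70586, O = 1.41172.
ΣO = 2.83129; factor = 12/ΣO = 4.23835.
Al apfu = 0.47684 × 4.23835 = 2.021.

2.021 Al apfu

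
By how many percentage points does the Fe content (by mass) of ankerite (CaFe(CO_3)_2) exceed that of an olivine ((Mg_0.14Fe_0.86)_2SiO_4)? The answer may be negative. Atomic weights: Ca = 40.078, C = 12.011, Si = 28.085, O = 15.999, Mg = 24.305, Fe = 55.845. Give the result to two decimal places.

M(CaFe(CO_3)_2) = 215.939 g/mol, so wt% Fe = 55.845/215.939 × 100 = 25.86%.
M((Mg_0.14Fe_0.86)_2SiO_4) = 194.940 g/mol, so wt% Fe = 96.053/194.940 × 100 = 49.27%.
25.86 − 49.27 = -23.41 pp.

-23.41 percentage points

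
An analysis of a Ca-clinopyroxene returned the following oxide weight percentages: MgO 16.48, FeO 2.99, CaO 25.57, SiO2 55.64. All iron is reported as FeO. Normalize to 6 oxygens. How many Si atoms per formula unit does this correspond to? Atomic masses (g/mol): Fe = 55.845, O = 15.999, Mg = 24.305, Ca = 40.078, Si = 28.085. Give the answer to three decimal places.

MgO (M=40.304): mol = 0.40889; Mg = 0.40889, O = 0.40889.
FeO (M=71.844): mol = 0.04162; Fe = 0.04162, O = 0.04162.
CaO (M=56.077): mol = 0.45598; Ca = 0.45598, O = 0.45598.
SiO2 (M=60.083): mol = 0.92605; Si = 0.92605, O = 1.85210.
ΣO = 2.75859; factor = 6/ΣO = 2.17502.
Si apfu = 0.92605 × 2.17502 = 2.014.

2.014 Si apfu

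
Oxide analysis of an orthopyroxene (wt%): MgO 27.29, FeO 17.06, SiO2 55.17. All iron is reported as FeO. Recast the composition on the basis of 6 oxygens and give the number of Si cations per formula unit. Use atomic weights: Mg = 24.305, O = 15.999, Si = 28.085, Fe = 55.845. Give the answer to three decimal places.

MgO: 27.29/40.304 = 0.67710 mol → 0.67710 mol Mg, 0.67710 mol O.
FeO: 17.06/71.844 = 0.23746 mol → 0.23746 mol Fe, 0.23746 mol O.
SiO2: 55.17/60.083 = 0.91823 mol → 0.91823 mol Si, 1.83646 mol O.
Total oxygen = 2.75102 mol. Normalization factor = 6/2.75102 = 2.18101.
Si per 6 O = 0.91823 × 2.18101 = 2.003.

2.003 Si apfu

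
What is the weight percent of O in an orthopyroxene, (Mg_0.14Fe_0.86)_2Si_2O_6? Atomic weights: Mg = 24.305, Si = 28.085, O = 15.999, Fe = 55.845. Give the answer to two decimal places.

Molar mass of (Mg_0.14Fe_0.86)_2Si_2O_6: 0.28·24.305 + 1.72·55.845 + 2·28.085 + 6·15.999 = 255.023 g/mol.
Mass of O per formula unit: 6 × 15.999 = 95.994 g.
Weight fraction O = 95.994 / 255.023 = 0.3764.

37.64 mass %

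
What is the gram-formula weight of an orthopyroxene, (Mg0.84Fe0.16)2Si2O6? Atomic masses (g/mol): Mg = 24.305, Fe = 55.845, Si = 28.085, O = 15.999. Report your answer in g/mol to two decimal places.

M = 1.68×24.305 + 0.32×55.845 + 2×28.085 + 6×15.999

210.87 g/mol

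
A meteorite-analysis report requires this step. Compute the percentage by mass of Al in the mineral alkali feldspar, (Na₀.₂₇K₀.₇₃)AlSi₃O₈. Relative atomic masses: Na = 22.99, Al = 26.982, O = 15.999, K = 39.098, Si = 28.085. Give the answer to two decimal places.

9.85 wt%

Formula mass = 0.27·22.99 + 0.73·39.098 + 1·26.982 + 3·28.085 + 8·15.999 = 273.978 g/mol, of which 26.982 g is Al.
So Al makes up 26.982/273.978 = 0.0985 of the mass, i.e. 9.85%.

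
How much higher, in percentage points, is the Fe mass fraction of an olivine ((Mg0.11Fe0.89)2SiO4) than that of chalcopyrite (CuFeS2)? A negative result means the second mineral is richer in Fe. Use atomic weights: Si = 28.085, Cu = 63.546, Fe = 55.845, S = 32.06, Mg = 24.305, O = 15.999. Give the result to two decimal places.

M((Mg0.11Fe0.89)2SiO4) = 196.832 g/mol, so wt% Fe = 99.404/196.832 × 100 = 50.50%.
M(CuFeS2) = 183.511 g/mol, so wt% Fe = 55.845/183.511 × 100 = 30.43%.
50.50 − 30.43 = 20.07 pp.

20.07 percentage points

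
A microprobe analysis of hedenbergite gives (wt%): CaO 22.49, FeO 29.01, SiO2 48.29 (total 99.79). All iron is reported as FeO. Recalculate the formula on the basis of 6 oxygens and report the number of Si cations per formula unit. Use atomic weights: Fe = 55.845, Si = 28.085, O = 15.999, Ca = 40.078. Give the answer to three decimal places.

1.999 Si apfu

22.49 wt% CaO ÷ 56.077 g/mol = 0.40106 mol, giving 0.40106 Ca and 0.40106 O.
29.01 wt% FeO ÷ 71.844 g/mol = 0.40379 mol, giving 0.40379 Fe and 0.40379 O.
48.29 wt% SiO2 ÷ 60.083 g/mol = 0.80372 mol, giving 0.80372 Si and 1.60744 O.
Oxygen sums to 2.41229; scaling by 6/2.41229 = 2.48726 puts the formula on 6 O.
Si: 0.80372 × 2.48726 = 1.999 atoms per formula unit.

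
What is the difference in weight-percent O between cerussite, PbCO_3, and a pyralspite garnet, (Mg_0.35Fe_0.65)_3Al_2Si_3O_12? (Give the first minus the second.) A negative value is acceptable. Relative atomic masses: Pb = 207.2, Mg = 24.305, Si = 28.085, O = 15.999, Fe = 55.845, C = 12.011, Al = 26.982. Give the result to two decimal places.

-23.36 percentage points

O in PbCO_3: molar mass 267.208 g/mol; 3×15.999 = 47.997 g → 17.96 wt%.
O in (Mg_0.35Fe_0.65)_3Al_2Si_3O_12: molar mass 464.625 g/mol; 12×15.999 = 191.988 g → 41.32 wt%.
Difference = 17.96 − 41.32 = -23.36 percentage points.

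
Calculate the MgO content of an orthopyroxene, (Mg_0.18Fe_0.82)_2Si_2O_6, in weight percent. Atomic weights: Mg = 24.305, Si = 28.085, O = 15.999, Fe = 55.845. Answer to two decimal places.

5.75 wt%

M((Mg_0.18Fe_0.82)_2Si_2O_6) = 252.500 g/mol; M(MgO) = 40.304 g/mol.
Moles MgO per formula unit = 0.36 Mg ÷ 1 = 0.3600.
MgO fraction = (0.3600 × 40.304) / 252.500 = 14.509/252.500 = 0.0575.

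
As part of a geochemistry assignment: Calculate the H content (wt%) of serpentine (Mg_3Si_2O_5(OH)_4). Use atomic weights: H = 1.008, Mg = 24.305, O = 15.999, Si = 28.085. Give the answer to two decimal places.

M(Mg_3Si_2O_5(OH)_4) = 277.108 g/mol.
H contributes 4 × 1.008 = 4.032 g per mole.
4.032/277.108 = 0.0146 → 1.46%.

1.46 wt%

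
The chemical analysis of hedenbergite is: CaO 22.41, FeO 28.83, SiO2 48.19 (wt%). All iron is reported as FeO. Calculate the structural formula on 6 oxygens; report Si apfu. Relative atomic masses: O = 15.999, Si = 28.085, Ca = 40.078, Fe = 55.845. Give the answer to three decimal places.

2.001 Si apfu

CaO (M=56.077): mol = 0.39963; Ca = 0.39963, O = 0.39963.
FeO (M=71.844): mol = 0.40129; Fe = 0.40129, O = 0.40129.
SiO2 (M=60.083): mol = 0.80206; Si = 0.80206, O = 1.60412.
ΣO = 2.40504; factor = 6/ΣO = 2.49476.
Si apfu = 0.80206 × 2.49476 = 2.001.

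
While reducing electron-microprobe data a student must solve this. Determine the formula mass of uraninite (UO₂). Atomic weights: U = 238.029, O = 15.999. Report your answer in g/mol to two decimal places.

270.03 g/mol

M = 1·238.029 + 2·15.999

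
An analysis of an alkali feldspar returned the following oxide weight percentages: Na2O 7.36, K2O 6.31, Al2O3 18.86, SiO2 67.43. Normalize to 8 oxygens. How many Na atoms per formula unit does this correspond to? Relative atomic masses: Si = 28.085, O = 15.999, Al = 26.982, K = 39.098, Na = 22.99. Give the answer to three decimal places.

Na2O (M=61.979): mol = 0.11875; Na = 0.23750, O = 0.11875.
K2O (M=94.195): mol = 0.06699; K = 0.13398, O = 0.06699.
Al2O3 (M=101.961): mol = 0.18497; Al = 0.36994, O = 0.55491.
SiO2 (M=60.083): mol = 1.12228; Si = 1.12228, O = 2.24456.
ΣO = 2.98521; factor = 8/ΣO = 2.67988.
Na apfu = 0.23750 × 2.67988 = 0.636.

0.636 Na apfu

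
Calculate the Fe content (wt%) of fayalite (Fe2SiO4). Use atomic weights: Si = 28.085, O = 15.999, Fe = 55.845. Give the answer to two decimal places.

Formula mass = 2×55.845 + 1×28.085 + 4×15.999 = 203.771 g/mol, of which 111.690 g is Fe.
So Fe makes up 111.690/203.771 = 0.5481 of the mass, i.e. 54.81%.

54.81 wt%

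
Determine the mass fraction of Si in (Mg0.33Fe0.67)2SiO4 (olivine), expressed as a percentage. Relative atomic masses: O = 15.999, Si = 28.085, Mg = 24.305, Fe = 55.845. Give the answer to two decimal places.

Molar mass of (Mg0.33Fe0.67)2SiO4: 0.66*24.305 + 1.34*55.845 + 1*28.085 + 4*15.999 = 182.955 g/mol.
Mass of Si per formula unit: 1 × 28.085 = 28.085 g.
Weight fraction Si = 28.085 / 182.955 = 0.1535.

15.35 mass %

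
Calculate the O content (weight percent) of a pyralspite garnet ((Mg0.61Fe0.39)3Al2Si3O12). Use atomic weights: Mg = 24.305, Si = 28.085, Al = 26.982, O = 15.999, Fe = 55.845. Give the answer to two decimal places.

Molar mass of (Mg0.61Fe0.39)3Al2Si3O12: 1.83·24.305 + 1.17·55.845 + 2·26.982 + 3·28.085 + 12·15.999 = 440.024 g/mol.
Mass of O per formula unit: 12 × 15.999 = 191.988 g.
Weight fraction O = 191.988 / 440.024 = 0.4363.

43.63 weight percent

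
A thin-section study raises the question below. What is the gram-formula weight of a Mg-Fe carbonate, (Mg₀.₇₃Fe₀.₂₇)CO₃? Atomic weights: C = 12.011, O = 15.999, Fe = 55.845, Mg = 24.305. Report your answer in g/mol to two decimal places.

M = 0.73*24.305 + 0.27*55.845 + 1*12.011 + 3*15.999

92.83 g/mol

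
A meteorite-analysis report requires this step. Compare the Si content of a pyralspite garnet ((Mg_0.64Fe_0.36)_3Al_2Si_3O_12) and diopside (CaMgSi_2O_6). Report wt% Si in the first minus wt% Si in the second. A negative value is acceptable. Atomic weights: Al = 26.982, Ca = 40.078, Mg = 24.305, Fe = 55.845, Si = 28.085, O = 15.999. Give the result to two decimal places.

Si in (Mg_0.64Fe_0.36)_3Al_2Si_3O_12: molar mass 437.185 g/mol; 3×28.085 = 84.255 g → 19.27 wt%.
Si in CaMgSi_2O_6: molar mass 216.547 g/mol; 2×28.085 = 56.170 g → 25.94 wt%.
Difference = 19.27 − 25.94 = -6.67 percentage points.

-6.67 percentage points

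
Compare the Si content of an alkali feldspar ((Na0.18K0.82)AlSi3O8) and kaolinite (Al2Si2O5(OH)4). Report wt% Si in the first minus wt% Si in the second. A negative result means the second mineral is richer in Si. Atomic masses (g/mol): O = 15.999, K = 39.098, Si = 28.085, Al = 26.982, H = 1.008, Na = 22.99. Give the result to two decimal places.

8.83 percentage points

M((Na0.18K0.82)AlSi3O8) = 275.428 g/mol, so wt% Si = 84.255/275.428 × 100 = 30.59%.
M(Al2Si2O5(OH)4) = 258.157 g/mol, so wt% Si = 56.170/258.157 × 100 = 21.76%.
30.59 − 21.76 = 8.83 pp.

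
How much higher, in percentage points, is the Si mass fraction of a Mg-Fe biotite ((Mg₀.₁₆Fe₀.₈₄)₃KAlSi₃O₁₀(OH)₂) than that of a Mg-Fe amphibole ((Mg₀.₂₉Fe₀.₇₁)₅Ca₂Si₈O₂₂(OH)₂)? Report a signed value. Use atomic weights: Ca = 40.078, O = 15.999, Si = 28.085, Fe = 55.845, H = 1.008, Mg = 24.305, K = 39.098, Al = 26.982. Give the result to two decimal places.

-7.35 percentage points

M((Mg₀.₁₆Fe₀.₈₄)₃KAlSi₃O₁₀(OH)₂) = 496.735 g/mol, so wt% Si = 84.255/496.735 × 100 = 16.96%.
M((Mg₀.₂₉Fe₀.₇₁)₅Ca₂Si₈O₂₂(OH)₂) = 924.320 g/mol, so wt% Si = 224.680/924.320 × 100 = 24.31%.
16.96 − 24.31 = -7.35 pp.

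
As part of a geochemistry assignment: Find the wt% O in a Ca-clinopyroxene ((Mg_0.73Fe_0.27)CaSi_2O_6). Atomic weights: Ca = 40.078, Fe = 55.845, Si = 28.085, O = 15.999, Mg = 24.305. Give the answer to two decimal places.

42.65 mass %

M((Mg_0.73Fe_0.27)CaSi_2O_6) = 225.063 g/mol.
O contributes 6 × 15.999 = 95.994 g per mole.
95.994/225.063 = 0.4265 → 42.65%.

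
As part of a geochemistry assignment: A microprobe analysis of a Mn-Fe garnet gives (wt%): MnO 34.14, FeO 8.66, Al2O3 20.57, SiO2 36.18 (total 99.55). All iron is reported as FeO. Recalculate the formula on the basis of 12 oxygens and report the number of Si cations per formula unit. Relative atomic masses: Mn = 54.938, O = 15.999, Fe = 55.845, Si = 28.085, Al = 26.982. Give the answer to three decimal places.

2.997 Si apfu

MnO (M=70.937): mol = 0.48127; Mn = 0.48127, O = 0.48127.
FeO (M=71.844): mol = 0.12054; Fe = 0.12054, O = 0.12054.
Al2O3 (M=101.961): mol = 0.20174; Al = 0.40348, O = 0.60522.
SiO2 (M=60.083): mol = 0.60217; Si = 0.60217, O = 1.20434.
ΣO = 2.41137; factor = 12/ΣO = 4.97642.
Si apfu = 0.60217 × 4.97642 = 2.997.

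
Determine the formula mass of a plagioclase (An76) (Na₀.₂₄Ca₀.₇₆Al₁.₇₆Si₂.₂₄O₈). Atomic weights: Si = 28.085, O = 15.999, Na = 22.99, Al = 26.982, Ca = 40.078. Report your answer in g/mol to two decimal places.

The formula mass is the sum 0.24×22.99 + 0.76×40.078 + 1.76×26.982 + 2.24×28.085 + 8×15.999.

274.37 g/mol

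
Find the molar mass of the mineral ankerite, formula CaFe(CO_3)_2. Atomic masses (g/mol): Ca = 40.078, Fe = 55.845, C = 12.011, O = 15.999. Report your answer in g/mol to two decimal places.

Ca: 1 × 40.078 = 40.0780
Fe: 1 × 55.845 = 55.8450
C: 2 × 12.011 = 24.0220
O: 6 × 15.999 = 95.9940
Summing the contributions gives the formula mass.

215.94 g/mol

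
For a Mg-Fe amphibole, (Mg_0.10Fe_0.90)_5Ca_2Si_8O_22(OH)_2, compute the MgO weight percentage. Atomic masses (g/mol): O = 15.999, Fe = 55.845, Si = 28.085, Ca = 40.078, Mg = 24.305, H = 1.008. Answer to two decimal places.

M((Mg_0.10Fe_0.90)_5Ca_2Si_8O_22(OH)_2) = 954.283 g/mol; M(MgO) = 40.304 g/mol.
Moles MgO per formula unit = 0.50 Mg ÷ 1 = 0.5000.
MgO fraction = (0.5000 × 40.304) / 954.283 = 20.152/954.283 = 0.0211.

2.11 wt%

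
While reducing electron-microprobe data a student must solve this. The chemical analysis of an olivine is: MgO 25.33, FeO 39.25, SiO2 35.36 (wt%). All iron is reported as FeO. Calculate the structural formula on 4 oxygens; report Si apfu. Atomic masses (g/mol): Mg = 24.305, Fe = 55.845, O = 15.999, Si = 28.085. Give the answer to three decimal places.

MgO (M=40.304): mol = 0.62847; Mg = 0.62847, O = 0.62847.
FeO (M=71.844): mol = 0.54632; Fe = 0.54632, O = 0.54632.
SiO2 (M=60.083): mol = 0.58852; Si = 0.58852, O = 1.17704.
ΣO = 2.35183; factor = 4/ΣO = 1.70080.
Si apfu = 0.58852 × 1.70080 = 1.001.

1.001 Si apfu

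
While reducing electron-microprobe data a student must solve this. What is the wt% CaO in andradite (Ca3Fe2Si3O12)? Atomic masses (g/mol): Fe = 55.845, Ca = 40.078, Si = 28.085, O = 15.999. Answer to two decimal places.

33.11 wt%

Molar mass of Ca3Fe2Si3O12 = 3·40.078 + 2·55.845 + 3·28.085 + 12·15.999 = 508.167 g/mol.
Each formula unit contains 3 Ca, equivalent to 3/1 = 3.0000 mol CaO.
M(CaO) = 1×40.078 + 1×15.999 = 56.077 g/mol.
Mass of CaO per formula unit = 3.0000 × 56.077 = 168.231 g.
CaO wt% = 168.231 / 508.167 × 100 = 33.11%.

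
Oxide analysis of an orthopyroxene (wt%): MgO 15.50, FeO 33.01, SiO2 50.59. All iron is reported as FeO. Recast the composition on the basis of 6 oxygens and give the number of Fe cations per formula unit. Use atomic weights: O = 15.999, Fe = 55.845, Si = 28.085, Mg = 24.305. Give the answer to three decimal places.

15.50 wt% MgO ÷ 40.304 g/mol = 0.38458 mol, giving 0.38458 Mg and 0.38458 O.
33.01 wt% FeO ÷ 71.844 g/mol = 0.45947 mol, giving 0.45947 Fe and 0.45947 O.
50.59 wt% SiO2 ÷ 60.083 g/mol = 0.84200 mol, giving 0.84200 Si and 1.68400 O.
Oxygen sums to 2.52805; scaling by 6/2.52805 = 2.37337 puts the formula on 6 O.
Fe: 0.45947 × 2.37337 = 1.090 atoms per formula unit.

1.090 Fe apfu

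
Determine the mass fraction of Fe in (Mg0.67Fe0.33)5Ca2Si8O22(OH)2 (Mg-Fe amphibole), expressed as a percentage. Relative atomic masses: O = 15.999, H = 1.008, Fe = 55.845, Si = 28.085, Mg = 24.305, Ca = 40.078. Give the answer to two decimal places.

10.66 mass %

M((Mg0.67Fe0.33)5Ca2Si8O22(OH)2) = 864.394 g/mol.
Fe contributes 1.65 × 55.845 = 92.144 g per mole.
92.144/864.394 = 0.1066 → 10.66%.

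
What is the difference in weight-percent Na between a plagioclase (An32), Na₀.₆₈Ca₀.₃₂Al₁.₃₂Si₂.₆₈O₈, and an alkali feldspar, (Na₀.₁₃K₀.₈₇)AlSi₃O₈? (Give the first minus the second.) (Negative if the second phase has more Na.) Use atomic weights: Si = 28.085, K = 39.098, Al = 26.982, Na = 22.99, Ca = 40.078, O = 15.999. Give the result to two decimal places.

First mineral: 15.633 g Na in 267.334 g formula = 5.85 wt% Na.
Second mineral: 2.989 g Na in 276.233 g formula = 1.08 wt% Na.
5.85% − 1.08% gives a difference of 4.77 percentage points.

4.77 percentage points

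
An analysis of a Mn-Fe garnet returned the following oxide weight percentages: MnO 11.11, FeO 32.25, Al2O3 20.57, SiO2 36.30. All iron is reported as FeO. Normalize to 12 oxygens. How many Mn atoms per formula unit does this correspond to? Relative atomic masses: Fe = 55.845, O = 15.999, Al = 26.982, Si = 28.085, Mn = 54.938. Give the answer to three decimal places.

0.777 Mn apfu

11.11 wt% MnO ÷ 70.937 g/mol = 0.15662 mol, giving 0.15662 Mn and 0.15662 O.
32.25 wt% FeO ÷ 71.844 g/mol = 0.44889 mol, giving 0.44889 Fe and 0.44889 O.
20.57 wt% Al2O3 ÷ 101.961 g/mol = 0.20174 mol, giving 0.40348 Al and 0.60522 O.
36.30 wt% SiO2 ÷ 60.083 g/mol = 0.60416 mol, giving 0.60416 Si and 1.20832 O.
Oxygen sums to 2.41905; scaling by 12/2.41905 = 4.96063 puts the formula on 12 O.
Mn: 0.15662 × 4.96063 = 0.777 atoms per formula unit.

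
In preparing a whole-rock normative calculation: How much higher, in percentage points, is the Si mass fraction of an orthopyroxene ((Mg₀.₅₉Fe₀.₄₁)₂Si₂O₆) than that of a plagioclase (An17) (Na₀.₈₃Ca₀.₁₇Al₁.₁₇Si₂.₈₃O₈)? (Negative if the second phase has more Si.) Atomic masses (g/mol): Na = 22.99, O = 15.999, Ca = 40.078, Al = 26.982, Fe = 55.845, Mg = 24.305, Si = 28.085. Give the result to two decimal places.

-5.22 percentage points

Si in (Mg₀.₅₉Fe₀.₄₁)₂Si₂O₆: molar mass 226.637 g/mol; 2×28.085 = 56.170 g → 24.78 wt%.
Si in Na₀.₈₃Ca₀.₁₇Al₁.₁₇Si₂.₈₃O₈: molar mass 264.936 g/mol; 2.83×28.085 = 79.481 g → 30.00 wt%.
Difference = 24.78 − 30.00 = -5.22 percentage points.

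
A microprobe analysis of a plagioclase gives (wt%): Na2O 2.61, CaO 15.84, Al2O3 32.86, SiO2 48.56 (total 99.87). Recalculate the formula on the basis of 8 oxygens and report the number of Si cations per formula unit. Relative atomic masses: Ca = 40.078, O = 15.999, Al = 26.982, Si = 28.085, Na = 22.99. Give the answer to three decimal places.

2.224 Si apfu

Na2O (M=61.979): mol = 0.04211; Na = 0.08422, O = 0.04211.
CaO (M=56.077): mol = 0.28247; Ca = 0.28247, O = 0.28247.
Al2O3 (M=101.961): mol = 0.32228; Al = 0.64456, O = 0.96684.
SiO2 (M=60.083): mol = 0.80822; Si = 0.80822, O = 1.61644.
ΣO = 2.90786; factor = 8/ΣO = 2.75116.
Si apfu = 0.80822 × 2.75116 = 2.224.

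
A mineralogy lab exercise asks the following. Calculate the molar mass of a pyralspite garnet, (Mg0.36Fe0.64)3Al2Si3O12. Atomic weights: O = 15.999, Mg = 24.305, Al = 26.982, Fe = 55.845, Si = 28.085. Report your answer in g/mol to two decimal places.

The formula mass is the sum 1.08·24.305 + 1.92·55.845 + 2·26.982 + 3·28.085 + 12·15.999.

463.68 g/mol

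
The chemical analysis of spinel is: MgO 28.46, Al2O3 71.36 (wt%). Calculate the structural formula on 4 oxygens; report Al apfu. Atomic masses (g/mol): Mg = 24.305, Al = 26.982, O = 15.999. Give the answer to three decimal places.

MgO (M=40.304): mol = 0.70613; Mg = 0.70613, O = 0.70613.
Al2O3 (M=101.961): mol = 0.69988; Al = 1.39976, O = 2.09964.
ΣO = 2.80577; factor = 4/ΣO = 1.42563.
Al apfu = 1.39976 × 1.42563 = 1.996.

1.996 Al apfu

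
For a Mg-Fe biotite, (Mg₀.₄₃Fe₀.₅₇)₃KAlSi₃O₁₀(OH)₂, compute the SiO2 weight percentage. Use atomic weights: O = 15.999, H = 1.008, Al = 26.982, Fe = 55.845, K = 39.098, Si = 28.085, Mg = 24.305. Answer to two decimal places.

38.25 wt%

Formula mass = 471.187 g/mol.
3 Si → 3.0000 mol SiO2 per formula unit; M(SiO2) = 60.083, so SiO2 mass = 180.249 g.
180.249/471.187 × 100 = 38.25 wt%.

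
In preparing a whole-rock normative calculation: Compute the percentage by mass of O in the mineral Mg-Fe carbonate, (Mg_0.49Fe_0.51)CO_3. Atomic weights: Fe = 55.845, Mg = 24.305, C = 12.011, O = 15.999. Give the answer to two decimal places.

M((Mg_0.49Fe_0.51)CO_3) = 100.398 g/mol.
O contributes 3 × 15.999 = 47.997 g per mole.
47.997/100.398 = 0.4781 → 47.81%.

47.81 wt%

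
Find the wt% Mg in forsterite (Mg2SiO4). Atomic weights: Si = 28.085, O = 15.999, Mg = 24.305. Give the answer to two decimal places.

M(Mg2SiO4) = 140.691 g/mol.
Mg contributes 2 × 24.305 = 48.610 g per mole.
48.610/140.691 = 0.3455 → 34.55%.

34.55 wt%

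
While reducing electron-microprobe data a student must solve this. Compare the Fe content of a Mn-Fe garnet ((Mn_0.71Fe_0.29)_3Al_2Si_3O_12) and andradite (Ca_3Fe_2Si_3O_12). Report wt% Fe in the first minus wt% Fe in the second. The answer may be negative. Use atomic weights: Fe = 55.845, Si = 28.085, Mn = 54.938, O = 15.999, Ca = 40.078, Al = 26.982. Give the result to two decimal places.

First mineral: 48.585 g Fe in 495.810 g formula = 9.80 wt% Fe.
Second mineral: 111.690 g Fe in 508.167 g formula = 21.98 wt% Fe.
9.80% − 21.98% gives a difference of -12.18 percentage points.

-12.18 percentage points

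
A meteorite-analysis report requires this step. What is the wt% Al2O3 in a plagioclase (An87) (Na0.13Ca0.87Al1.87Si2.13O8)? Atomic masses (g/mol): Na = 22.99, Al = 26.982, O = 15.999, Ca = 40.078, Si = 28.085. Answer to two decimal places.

Molar mass of Na0.13Ca0.87Al1.87Si2.13O8 = 0.13×22.99 + 0.87×40.078 + 1.87×26.982 + 2.13×28.085 + 8×15.999 = 276.126 g/mol.
Each formula unit contains 1.87 Al, equivalent to 1.87/2 = 0.9350 mol Al2O3.
M(Al2O3) = 2×26.982 + 3×15.999 = 101.961 g/mol.
Mass of Al2O3 per formula unit = 0.9350 × 101.961 = 95.334 g.
Al2O3 wt% = 95.334 / 276.126 × 100 = 34.53%.

34.53 wt%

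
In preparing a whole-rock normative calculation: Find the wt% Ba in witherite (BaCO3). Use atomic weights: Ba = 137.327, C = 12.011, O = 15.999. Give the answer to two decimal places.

M(BaCO3) = 197.335 g/mol.
Ba contributes 1 × 137.327 = 137.327 g per mole.
137.327/197.335 = 0.6959 → 69.59%.

69.59 weight percent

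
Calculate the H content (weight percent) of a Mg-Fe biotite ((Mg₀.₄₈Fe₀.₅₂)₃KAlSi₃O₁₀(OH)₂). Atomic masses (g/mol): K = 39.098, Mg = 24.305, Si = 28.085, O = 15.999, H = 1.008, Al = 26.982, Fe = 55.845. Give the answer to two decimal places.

0.43 weight percent

M((Mg₀.₄₈Fe₀.₅₂)₃KAlSi₃O₁₀(OH)₂) = 466.456 g/mol.
H contributes 2 × 1.008 = 2.016 g per mole.
2.016/466.456 = 0.0043 → 0.43%.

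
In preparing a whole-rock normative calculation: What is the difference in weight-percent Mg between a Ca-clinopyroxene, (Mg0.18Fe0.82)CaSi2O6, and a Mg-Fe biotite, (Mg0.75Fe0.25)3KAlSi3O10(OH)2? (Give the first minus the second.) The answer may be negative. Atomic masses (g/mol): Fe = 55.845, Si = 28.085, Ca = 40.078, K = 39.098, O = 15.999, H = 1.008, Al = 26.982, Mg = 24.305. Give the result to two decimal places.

M((Mg0.18Fe0.82)CaSi2O6) = 242.410 g/mol, so wt% Mg = 4.375/242.410 × 100 = 1.80%.
M((Mg0.75Fe0.25)3KAlSi3O10(OH)2) = 440.909 g/mol, so wt% Mg = 54.686/440.909 × 100 = 12.40%.
1.80 − 12.40 = -10.60 pp.

-10.60 percentage points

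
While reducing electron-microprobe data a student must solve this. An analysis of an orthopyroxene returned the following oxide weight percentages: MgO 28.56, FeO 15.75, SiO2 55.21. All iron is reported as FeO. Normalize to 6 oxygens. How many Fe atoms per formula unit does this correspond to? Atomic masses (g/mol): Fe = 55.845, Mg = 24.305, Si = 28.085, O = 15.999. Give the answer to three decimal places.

0.476 Fe apfu

MgO: 28.56/40.304 = 0.70861 mol → 0.70861 mol Mg, 0.70861 mol O.
FeO: 15.75/71.844 = 0.21922 mol → 0.21922 mol Fe, 0.21922 mol O.
SiO2: 55.21/60.083 = 0.91890 mol → 0.91890 mol Si, 1.83780 mol O.
Total oxygen = 2.76563 mol. Normalization factor = 6/2.76563 = 2.16949.
Fe per 6 O = 0.21922 × 2.16949 = 0.476.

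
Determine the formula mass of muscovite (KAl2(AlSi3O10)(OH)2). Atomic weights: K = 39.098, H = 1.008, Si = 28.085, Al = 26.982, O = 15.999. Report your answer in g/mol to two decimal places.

M = 1×39.098 + 3×26.982 + 3×28.085 + 12×15.999 + 2×1.008

398.30 g/mol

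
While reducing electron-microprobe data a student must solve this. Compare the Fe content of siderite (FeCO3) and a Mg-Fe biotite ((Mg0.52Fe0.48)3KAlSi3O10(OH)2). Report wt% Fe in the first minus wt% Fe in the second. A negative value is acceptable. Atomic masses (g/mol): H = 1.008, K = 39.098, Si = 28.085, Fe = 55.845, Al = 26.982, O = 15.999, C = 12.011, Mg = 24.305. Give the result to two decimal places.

30.82 percentage points

First mineral: 55.845 g Fe in 115.853 g formula = 48.20 wt% Fe.
Second mineral: 80.417 g Fe in 462.672 g formula = 17.38 wt% Fe.
48.20% − 17.38% gives a difference of 30.82 percentage points.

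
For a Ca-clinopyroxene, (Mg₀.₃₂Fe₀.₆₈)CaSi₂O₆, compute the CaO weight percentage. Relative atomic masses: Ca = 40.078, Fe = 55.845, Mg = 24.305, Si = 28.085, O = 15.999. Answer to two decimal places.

Formula mass = 237.994 g/mol.
1 Ca → 1.0000 mol CaO per formula unit; M(CaO) = 56.077, so CaO mass = 56.077 g.
56.077/237.994 × 100 = 23.56 wt%.

23.56 wt%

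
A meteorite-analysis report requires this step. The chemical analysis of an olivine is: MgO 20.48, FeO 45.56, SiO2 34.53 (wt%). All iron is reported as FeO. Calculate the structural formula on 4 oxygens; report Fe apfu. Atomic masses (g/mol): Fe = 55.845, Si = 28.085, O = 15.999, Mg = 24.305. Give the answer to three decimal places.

20.48 wt% MgO ÷ 40.304 g/mol = 0.50814 mol, giving 0.50814 Mg and 0.50814 O.
45.56 wt% FeO ÷ 71.844 g/mol = 0.63415 mol, giving 0.63415 Fe and 0.63415 O.
34.53 wt% SiO2 ÷ 60.083 g/mol = 0.57470 mol, giving 0.57470 Si and 1.14940 O.
Oxygen sums to 2.29169; scaling by 4/2.29169 = 1.74544 puts the formula on 4 O.
Fe: 0.63415 × 1.74544 = 1.107 atoms per formula unit.

1.107 Fe apfu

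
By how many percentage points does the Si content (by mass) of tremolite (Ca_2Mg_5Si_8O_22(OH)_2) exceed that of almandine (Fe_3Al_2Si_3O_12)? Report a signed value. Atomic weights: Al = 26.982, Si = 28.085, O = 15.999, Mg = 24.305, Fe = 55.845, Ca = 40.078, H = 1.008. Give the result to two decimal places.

M(Ca_2Mg_5Si_8O_22(OH)_2) = 812.353 g/mol, so wt% Si = 224.680/812.353 × 100 = 27.66%.
M(Fe_3Al_2Si_3O_12) = 497.742 g/mol, so wt% Si = 84.255/497.742 × 100 = 16.93%.
27.66 − 16.93 = 10.73 pp.

10.73 percentage points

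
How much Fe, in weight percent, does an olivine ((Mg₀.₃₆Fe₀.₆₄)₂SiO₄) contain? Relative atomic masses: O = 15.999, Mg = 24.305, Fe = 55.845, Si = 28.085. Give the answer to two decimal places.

39.48 weight percent

M((Mg₀.₃₆Fe₀.₆₄)₂SiO₄) = 181.062 g/mol.
Fe contributes 1.28 × 55.845 = 71.482 g per mole.
71.482/181.062 = 0.3948 → 39.48%.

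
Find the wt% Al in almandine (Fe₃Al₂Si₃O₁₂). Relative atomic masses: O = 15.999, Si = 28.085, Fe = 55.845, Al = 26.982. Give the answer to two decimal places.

Molar mass of Fe₃Al₂Si₃O₁₂: 3·55.845 + 2·26.982 + 3·28.085 + 12·15.999 = 497.742 g/mol.
Mass of Al per formula unit: 2 × 26.982 = 53.964 g.
Weight fraction Al = 53.964 / 497.742 = 0.1084.

10.84 mass %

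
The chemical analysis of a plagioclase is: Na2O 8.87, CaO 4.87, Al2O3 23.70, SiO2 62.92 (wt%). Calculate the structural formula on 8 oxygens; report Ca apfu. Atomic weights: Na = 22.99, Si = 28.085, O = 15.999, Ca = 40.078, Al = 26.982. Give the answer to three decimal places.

0.230 Ca apfu

Na2O (M=61.979): mol = 0.14311; Na = 0.28622, O = 0.14311.
CaO (M=56.077): mol = 0.08684; Ca = 0.08684, O = 0.08684.
Al2O3 (M=101.961): mol = 0.23244; Al = 0.46488, O = 0.69732.
SiO2 (M=60.083): mol = 1.04722; Si = 1.04722, O = 2.09444.
ΣO = 3.02171; factor = 8/ΣO = 2.64751.
Ca apfu = 0.08684 × 2.64751 = 0.230.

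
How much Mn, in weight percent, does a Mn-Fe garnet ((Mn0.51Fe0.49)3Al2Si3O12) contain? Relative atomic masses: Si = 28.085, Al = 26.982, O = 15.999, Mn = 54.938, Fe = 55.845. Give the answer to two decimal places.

16.93 weight percent

M((Mn0.51Fe0.49)3Al2Si3O12) = 496.354 g/mol.
Mn contributes 1.53 × 54.938 = 84.055 g per mole.
84.055/496.354 = 0.1693 → 16.93%.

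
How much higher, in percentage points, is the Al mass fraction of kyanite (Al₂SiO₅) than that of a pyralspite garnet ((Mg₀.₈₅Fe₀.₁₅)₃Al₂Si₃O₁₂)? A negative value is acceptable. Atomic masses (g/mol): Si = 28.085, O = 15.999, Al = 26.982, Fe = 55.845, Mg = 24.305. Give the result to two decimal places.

20.37 percentage points

First mineral: 53.964 g Al in 162.044 g formula = 33.30 wt% Al.
Second mineral: 53.964 g Al in 417.315 g formula = 12.93 wt% Al.
33.30% − 12.93% gives a difference of 20.37 percentage points.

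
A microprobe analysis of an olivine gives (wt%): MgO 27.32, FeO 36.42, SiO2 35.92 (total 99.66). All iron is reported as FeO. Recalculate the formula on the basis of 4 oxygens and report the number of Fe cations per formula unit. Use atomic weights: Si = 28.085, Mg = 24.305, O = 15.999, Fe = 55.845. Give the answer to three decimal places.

MgO: 27.32/40.304 = 0.67785 mol → 0.67785 mol Mg, 0.67785 mol O.
FeO: 36.42/71.844 = 0.50693 mol → 0.50693 mol Fe, 0.50693 mol O.
SiO2: 35.92/60.083 = 0.59784 mol → 0.59784 mol Si, 1.19568 mol O.
Total oxygen = 2.38046 mol. Normalization factor = 4/2.38046 = 1.68035.
Fe per 4 O = 0.50693 × 1.68035 = 0.852.

0.852 Fe apfu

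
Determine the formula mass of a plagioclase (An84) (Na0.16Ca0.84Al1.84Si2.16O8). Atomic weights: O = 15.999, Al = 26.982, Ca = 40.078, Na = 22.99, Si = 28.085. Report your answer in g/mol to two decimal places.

M = 0.16(22.99) + 0.84(40.078) + 1.84(26.982) + 2.16(28.085) + 8(15.999)

275.65 g/mol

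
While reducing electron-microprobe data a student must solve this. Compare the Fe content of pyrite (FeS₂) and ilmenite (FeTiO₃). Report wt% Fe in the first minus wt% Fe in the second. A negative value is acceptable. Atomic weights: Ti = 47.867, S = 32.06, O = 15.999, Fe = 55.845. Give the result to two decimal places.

9.74 percentage points

M(FeS₂) = 119.965 g/mol, so wt% Fe = 55.845/119.965 × 100 = 46.55%.
M(FeTiO₃) = 151.709 g/mol, so wt% Fe = 55.845/151.709 × 100 = 36.81%.
46.55 − 36.81 = 9.74 pp.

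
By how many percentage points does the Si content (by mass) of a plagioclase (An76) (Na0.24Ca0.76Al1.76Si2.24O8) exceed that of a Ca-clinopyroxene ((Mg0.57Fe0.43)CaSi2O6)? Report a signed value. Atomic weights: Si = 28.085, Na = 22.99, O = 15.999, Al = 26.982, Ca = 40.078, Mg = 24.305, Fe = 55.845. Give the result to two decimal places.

First mineral: 62.910 g Si in 274.368 g formula = 22.93 wt% Si.
Second mineral: 56.170 g Si in 230.109 g formula = 24.41 wt% Si.
22.93% − 24.41% gives a difference of -1.48 percentage points.

-1.48 percentage points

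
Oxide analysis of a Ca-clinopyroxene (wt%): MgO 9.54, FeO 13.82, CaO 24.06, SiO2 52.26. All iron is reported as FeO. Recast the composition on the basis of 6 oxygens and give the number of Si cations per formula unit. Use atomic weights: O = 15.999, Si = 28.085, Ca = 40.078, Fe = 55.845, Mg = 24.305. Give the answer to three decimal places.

2.009 Si apfu

MgO (M=40.304): mol = 0.23670; Mg = 0.23670, O = 0.23670.
FeO (M=71.844): mol = 0.19236; Fe = 0.19236, O = 0.19236.
CaO (M=56.077): mol = 0.42905; Ca = 0.42905, O = 0.42905.
SiO2 (M=60.083): mol = 0.86980; Si = 0.86980, O = 1.73960.
ΣO = 2.59771; factor = 6/ΣO = 2.30973.
Si apfu = 0.86980 × 2.30973 = 2.009.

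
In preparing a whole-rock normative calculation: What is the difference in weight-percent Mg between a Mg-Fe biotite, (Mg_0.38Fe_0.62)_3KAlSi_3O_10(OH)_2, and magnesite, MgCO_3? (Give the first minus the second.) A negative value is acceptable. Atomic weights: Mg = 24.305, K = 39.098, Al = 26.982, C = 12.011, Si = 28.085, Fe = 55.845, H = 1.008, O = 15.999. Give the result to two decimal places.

First mineral: 27.708 g Mg in 475.918 g formula = 5.82 wt% Mg.
Second mineral: 24.305 g Mg in 84.313 g formula = 28.83 wt% Mg.
5.82% − 28.83% gives a difference of -23.01 percentage points.

-23.01 percentage points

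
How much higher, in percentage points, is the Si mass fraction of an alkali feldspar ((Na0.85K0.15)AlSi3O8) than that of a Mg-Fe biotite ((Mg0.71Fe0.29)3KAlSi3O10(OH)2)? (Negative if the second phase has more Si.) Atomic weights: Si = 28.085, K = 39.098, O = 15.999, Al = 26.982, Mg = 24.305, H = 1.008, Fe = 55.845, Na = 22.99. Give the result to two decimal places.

12.89 percentage points

M((Na0.85K0.15)AlSi3O8) = 264.635 g/mol, so wt% Si = 84.255/264.635 × 100 = 31.84%.
M((Mg0.71Fe0.29)3KAlSi3O10(OH)2) = 444.694 g/mol, so wt% Si = 84.255/444.694 × 100 = 18.95%.
31.84 − 18.95 = 12.89 pp.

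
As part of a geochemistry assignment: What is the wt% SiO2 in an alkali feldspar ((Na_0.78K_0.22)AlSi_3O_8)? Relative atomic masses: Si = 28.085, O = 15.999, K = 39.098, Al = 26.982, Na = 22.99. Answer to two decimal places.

67.82 wt%

Molar mass of (Na_0.78K_0.22)AlSi_3O_8 = 0.78×22.99 + 0.22×39.098 + 1×26.982 + 3×28.085 + 8×15.999 = 265.763 g/mol.
Each formula unit contains 3 Si, equivalent to 3/1 = 3.0000 mol SiO2.
M(SiO2) = 1×28.085 + 2×15.999 = 60.083 g/mol.
Mass of SiO2 per formula unit = 3.0000 × 60.083 = 180.249 g.
SiO2 wt% = 180.249 / 265.763 × 100 = 67.82%.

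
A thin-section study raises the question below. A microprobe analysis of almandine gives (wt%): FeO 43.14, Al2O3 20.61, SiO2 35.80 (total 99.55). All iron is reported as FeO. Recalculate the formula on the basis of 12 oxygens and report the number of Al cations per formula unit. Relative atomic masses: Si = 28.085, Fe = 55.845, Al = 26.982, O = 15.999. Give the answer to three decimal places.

43.14 wt% FeO ÷ 71.844 g/mol = 0.60047 mol, giving 0.60047 Fe and 0.60047 O.
20.61 wt% Al2O3 ÷ 101.961 g/mol = 0.20214 mol, giving 0.40428 Al and 0.60642 O.
35.80 wt% SiO2 ÷ 60.083 g/mol = 0.59584 mol, giving 0.59584 Si and 1.19168 O.
Oxygen sums to 2.39857; scaling by 12/2.39857 = 5.00298 puts the formula on 12 O.
Al: 0.40428 × 5.00298 = 2.023 atoms per formula unit.

2.023 Al apfu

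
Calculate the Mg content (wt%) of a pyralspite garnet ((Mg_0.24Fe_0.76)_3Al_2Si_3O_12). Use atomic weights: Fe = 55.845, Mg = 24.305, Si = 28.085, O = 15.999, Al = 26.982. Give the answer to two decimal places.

Formula mass = 0.72*24.305 + 2.28*55.845 + 2*26.982 + 3*28.085 + 12*15.999 = 475.033 g/mol, of which 17.500 g is Mg.
So Mg makes up 17.500/475.033 = 0.0368 of the mass, i.e. 3.68%.

3.68 wt%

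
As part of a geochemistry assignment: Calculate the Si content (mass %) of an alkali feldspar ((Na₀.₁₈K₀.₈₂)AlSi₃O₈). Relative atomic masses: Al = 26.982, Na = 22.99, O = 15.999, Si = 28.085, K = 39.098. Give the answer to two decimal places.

30.59 mass %

Molar mass of (Na₀.₁₈K₀.₈₂)AlSi₃O₈: 0.18·22.99 + 0.82·39.098 + 1·26.982 + 3·28.085 + 8·15.999 = 275.428 g/mol.
Mass of Si per formula unit: 3 × 28.085 = 84.255 g.
Weight fraction Si = 84.255 / 275.428 = 0.3059.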